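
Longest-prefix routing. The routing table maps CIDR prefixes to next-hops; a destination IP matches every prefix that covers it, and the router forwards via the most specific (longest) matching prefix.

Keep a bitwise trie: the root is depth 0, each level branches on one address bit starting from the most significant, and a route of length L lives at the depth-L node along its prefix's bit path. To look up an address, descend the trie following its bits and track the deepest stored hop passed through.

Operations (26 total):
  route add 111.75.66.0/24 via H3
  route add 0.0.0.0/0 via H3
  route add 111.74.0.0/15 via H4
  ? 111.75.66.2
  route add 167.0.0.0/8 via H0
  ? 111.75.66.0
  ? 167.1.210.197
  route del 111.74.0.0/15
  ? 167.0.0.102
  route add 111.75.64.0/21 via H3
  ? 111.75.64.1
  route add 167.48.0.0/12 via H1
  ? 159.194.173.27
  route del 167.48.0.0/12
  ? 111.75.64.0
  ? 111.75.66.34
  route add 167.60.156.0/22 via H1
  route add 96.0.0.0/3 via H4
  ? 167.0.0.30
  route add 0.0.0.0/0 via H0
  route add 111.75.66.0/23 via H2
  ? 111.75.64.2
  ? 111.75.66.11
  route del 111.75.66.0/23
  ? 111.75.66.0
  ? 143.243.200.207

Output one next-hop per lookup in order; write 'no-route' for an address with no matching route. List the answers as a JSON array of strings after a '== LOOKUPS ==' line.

Trace:
  + 111.75.66.0/24 (H3) depth=24
  + 0.0.0.0/0 (H3) depth=0
  + 111.74.0.0/15 (H4) depth=15
  Q 111.75.66.2: descend 011011110100101101000010 ; hops seen [H3,H4,H3] ; pick H3
  + 167.0.0.0/8 (H0) depth=8
  Q 111.75.66.0: descend 011011110100101101000010 ; hops seen [H3,H4,H3] ; pick H3
  Q 167.1.210.197: descend 10100111 ; hops seen [H3,H0] ; pick H0
  - 111.74.0.0/15 clear@15
  Q 167.0.0.102: descend 10100111 ; hops seen [H3,H0] ; pick H0
  + 111.75.64.0/21 (H3) depth=21
  Q 111.75.64.1: descend 0110111101001011010000 ; hops seen [H3,H3] ; pick H3
  + 167.48.0.0/12 (H1) depth=12
  Q 159.194.173.27: descend 10 ; hops seen [H3] ; pick H3
  - 167.48.0.0/12 clear@12
  Q 111.75.64.0: descend 0110111101001011010000 ; hops seen [H3,H3] ; pick H3
  Q 111.75.66.34: descend 011011110100101101000010 ; hops seen [H3,H3,H3] ; pick H3
  + 167.60.156.0/22 (H1) depth=22
  + 96.0.0.0/3 (H4) depth=3
  Q 167.0.0.30: descend 1010011100 ; hops seen [H3,H0] ; pick H0
  + 0.0.0.0/0 (H0) depth=0
  + 111.75.66.0/23 (H2) depth=23
  Q 111.75.64.2: descend 0110111101001011010000 ; hops seen [H0,H4,H3] ; pick H3
  Q 111.75.66.11: descend 011011110100101101000010 ; hops seen [H0,H4,H3,H2,H3] ; pick H3
  - 111.75.66.0/23 clear@23
  Q 111.75.66.0: descend 011011110100101101000010 ; hops seen [H0,H4,H3,H3] ; pick H3
  Q 143.243.200.207: descend 10 ; hops seen [H0] ; pick H0

== LOOKUPS ==
["H3","H3","H0","H0","H3","H3","H3","H3","H0","H3","H3","H3","H0"]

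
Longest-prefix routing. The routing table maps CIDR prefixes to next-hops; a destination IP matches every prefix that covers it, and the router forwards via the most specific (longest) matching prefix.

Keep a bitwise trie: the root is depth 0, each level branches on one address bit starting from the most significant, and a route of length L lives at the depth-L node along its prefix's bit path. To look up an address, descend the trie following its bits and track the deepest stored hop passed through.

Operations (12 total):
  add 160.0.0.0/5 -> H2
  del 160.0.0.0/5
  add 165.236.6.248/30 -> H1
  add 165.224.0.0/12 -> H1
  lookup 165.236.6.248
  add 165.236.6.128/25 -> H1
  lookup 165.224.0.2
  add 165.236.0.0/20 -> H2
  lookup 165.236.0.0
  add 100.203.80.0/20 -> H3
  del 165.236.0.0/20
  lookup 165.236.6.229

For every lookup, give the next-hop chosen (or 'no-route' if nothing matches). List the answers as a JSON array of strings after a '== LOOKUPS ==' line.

Process each operation:
  + 160.0.0.0/5 (H2) depth=5
  - 160.0.0.0/5 clear@5
  + 165.236.6.248/30 (H1) depth=30
  + 165.224.0.0/12 (H1) depth=12
  Q 165.236.6.248: descend 101001011110110000000110111110 ; hops seen [H1,H1] ; pick H1
  + 165.236.6.128/25 (H1) depth=25
  Q 165.224.0.2: descend 101001011110 ; hops seen [H1] ; pick H1
  + 165.236.0.0/20 (H2) depth=20
  Q 165.236.0.0: descend 101001011110110000000 ; hops seen [H1,H2] ; pick H2
  + 100.203.80.0/20 (H3) depth=20
  - 165.236.0.0/20 clear@20
  Q 165.236.6.229: descend 101001011110110000000110111 ; hops seen [H1,H1] ; pick H1

== LOOKUPS ==
["H1","H1","H2","H1"]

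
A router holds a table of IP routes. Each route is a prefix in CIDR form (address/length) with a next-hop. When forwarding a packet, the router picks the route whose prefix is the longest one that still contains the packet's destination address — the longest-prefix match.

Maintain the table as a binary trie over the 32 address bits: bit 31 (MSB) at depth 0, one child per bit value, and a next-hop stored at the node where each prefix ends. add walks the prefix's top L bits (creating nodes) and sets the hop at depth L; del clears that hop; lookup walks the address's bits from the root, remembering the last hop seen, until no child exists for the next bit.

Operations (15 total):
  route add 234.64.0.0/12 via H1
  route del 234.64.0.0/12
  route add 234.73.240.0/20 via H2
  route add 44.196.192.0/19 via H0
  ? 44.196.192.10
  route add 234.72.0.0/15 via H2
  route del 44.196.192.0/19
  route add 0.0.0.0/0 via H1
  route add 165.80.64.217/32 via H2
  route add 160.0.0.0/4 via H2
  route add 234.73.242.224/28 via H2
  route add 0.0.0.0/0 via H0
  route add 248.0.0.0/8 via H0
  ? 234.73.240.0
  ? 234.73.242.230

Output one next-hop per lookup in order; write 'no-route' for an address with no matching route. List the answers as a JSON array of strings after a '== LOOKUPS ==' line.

Apply in order:
  + 234.64.0.0/12 (H1) depth=12
  - 234.64.0.0/12 clear@12
  + 234.73.240.0/20 (H2) depth=20
  + 44.196.192.0/19 (H0) depth=19
  Q 44.196.192.10: descend 0010110011000100110 ; hops seen [H0] ; pick H0
  + 234.72.0.0/15 (H2) depth=15
  - 44.196.192.0/19 clear@19
  + 0.0.0.0/0 (H1) depth=0
  + 165.80.64.217/32 (H2) depth=32
  + 160.0.0.0/4 (H2) depth=4
  + 234.73.242.224/28 (H2) depth=28
  + 0.0.0.0/0 (H0) depth=0
  + 248.0.0.0/8 (H0) depth=8
  Q 234.73.240.0: descend 1110101001001001111100 ; hops seen [H0,H2,H2] ; pick H2
  Q 234.73.242.230: descend 1110101001001001111100101110 ; hops seen [H0,H2,H2,H2] ; pick H2

== LOOKUPS ==
["H0","H2","H2"]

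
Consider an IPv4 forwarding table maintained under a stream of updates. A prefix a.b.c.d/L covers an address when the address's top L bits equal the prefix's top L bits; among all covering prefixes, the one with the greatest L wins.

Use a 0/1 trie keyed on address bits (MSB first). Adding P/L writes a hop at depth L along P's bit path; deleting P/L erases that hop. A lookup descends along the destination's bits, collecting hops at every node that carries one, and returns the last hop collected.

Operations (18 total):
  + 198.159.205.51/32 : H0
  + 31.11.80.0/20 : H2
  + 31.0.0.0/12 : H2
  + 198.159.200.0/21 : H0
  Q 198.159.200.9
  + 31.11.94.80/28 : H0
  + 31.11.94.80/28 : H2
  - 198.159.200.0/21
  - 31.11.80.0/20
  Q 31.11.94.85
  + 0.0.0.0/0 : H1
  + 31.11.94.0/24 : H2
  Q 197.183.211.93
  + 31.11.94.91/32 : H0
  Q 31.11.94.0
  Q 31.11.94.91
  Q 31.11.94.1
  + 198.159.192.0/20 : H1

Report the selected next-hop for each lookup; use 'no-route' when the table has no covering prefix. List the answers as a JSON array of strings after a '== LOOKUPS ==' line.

Trace:
  add 198.159.205.51/32 -> H0 at depth 32
  add 31.11.80.0/20 -> H2 at depth 20
  add 31.0.0.0/12 -> H2 at depth 12
  add 198.159.200.0/21 -> H0 at depth 21
  ? 198.159.200.9  path d0:-→d1:-→d2:-→d3:-→d4:-→d5:-→d6:-→d7:-→d8:-→d9:-→d10:-→d11:-→d12:-→d13:-→d14:-→d15:-→d16:-→d17:-→d18:-→d19:-→d20:-→d21:H0  best=H0
  add 31.11.94.80/28 -> H0 at depth 28
  add 31.11.94.80/28 -> H2 at depth 28
  del 198.159.200.0/21 (clear depth 21)
  del 31.11.80.0/20 (clear depth 20)
  ? 31.11.94.85  path d0:-→d1:-→d2:-→d3:-→d4:-→d5:-→d6:-→d7:-→d8:-→d9:-→d10:-→d11:-→d12:H2→d13:-→d14:-→d15:-→d16:-→d17:-→d18:-→d19:-→d20:-→d21:-→d22:-→d23:-→d24:-→d25:-→d26:-→d27:-→d28:H2  best=H2
  add 0.0.0.0/0 -> H1 at depth 0
  add 31.11.94.0/24 -> H2 at depth 24
  ? 197.183.211.93  path d0:H1→d1:-→d2:-→d3:-→d4:-→d5:-→d6:-  best=H1
  add 31.11.94.91/32 -> H0 at depth 32
  ? 31.11.94.0  path d0:H1→d1:-→d2:-→d3:-→d4:-→d5:-→d6:-→d7:-→d8:-→d9:-→d10:-→d11:-→d12:H2→d13:-→d14:-→d15:-→d16:-→d17:-→d18:-→d19:-→d20:-→d21:-→d22:-→d23:-→d24:H2→d25:-  best=H2
  ? 31.11.94.91  path d0:H1→d1:-→d2:-→d3:-→d4:-→d5:-→d6:-→d7:-→d8:-→d9:-→d10:-→d11:-→d12:H2→d13:-→d14:-→d15:-→d16:-→d17:-→d18:-→d19:-→d20:-→d21:-→d22:-→d23:-→d24:H2→d25:-→d26:-→d27:-→d28:H2→d29:-→d30:-→d31:-→d32:H0  best=H0
  ? 31.11.94.1  path d0:H1→d1:-→d2:-→d3:-→d4:-→d5:-→d6:-→d7:-→d8:-→d9:-→d10:-→d11:-→d12:H2→d13:-→d14:-→d15:-→d16:-→d17:-→d18:-→d19:-→d20:-→d21:-→d22:-→d23:-→d24:H2→d25:-  best=H2
  add 198.159.192.0/20 -> H1 at depth 20

== LOOKUPS ==
["H0","H2","H1","H2","H0","H2"]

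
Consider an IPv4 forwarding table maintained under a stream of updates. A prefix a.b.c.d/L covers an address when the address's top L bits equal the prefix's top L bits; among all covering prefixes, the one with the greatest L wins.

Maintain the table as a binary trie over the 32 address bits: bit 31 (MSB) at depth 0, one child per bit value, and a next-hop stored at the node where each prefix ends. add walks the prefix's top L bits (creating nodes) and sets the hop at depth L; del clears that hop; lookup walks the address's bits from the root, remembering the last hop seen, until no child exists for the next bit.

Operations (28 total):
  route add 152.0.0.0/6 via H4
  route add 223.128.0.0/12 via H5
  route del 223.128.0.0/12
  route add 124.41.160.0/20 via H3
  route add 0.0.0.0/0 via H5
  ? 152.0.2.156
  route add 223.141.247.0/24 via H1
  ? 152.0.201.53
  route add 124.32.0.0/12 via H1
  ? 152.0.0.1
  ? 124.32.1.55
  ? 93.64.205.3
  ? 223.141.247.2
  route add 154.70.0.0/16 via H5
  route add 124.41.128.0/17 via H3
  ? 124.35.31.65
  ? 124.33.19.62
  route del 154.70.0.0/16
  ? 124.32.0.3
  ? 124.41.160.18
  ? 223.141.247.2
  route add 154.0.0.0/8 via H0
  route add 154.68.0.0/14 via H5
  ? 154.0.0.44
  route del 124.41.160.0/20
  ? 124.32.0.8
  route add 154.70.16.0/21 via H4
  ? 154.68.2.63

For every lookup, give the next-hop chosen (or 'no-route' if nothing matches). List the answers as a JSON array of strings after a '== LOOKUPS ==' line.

Apply in order:
  + 152.0.0.0/6 (H4) depth=6
  + 223.128.0.0/12 (H5) depth=12
  - 223.128.0.0/12 clear@12
  + 124.41.160.0/20 (H3) depth=20
  + 0.0.0.0/0 (H5) depth=0
  lookup 152.0.2.156: bits 100110 walk d0:H5→d1:-→d2:-→d3:-→d4:-→d5:-→d6:H4 -> H4
  + 223.141.247.0/24 (H1) depth=24
  lookup 152.0.201.53: bits 100110 walk d0:H5→d1:-→d2:-→d3:-→d4:-→d5:-→d6:H4 -> H4
  + 124.32.0.0/12 (H1) depth=12
  lookup 152.0.0.1: bits 100110 walk d0:H5→d1:-→d2:-→d3:-→d4:-→d5:-→d6:H4 -> H4
  lookup 124.32.1.55: bits 011111000010 walk d0:H5→d1:-→d2:-→d3:-→d4:-→d5:-→d6:-→d7:-→d8:-→d9:-→d10:-→d11:-→d12:H1 -> H1
  lookup 93.64.205.3: bits 01 walk d0:H5→d1:-→d2:- -> H5
  lookup 223.141.247.2: bits 110111111000110111110111 walk d0:H5→d1:-→d2:-→d3:-→d4:-→d5:-→d6:-→d7:-→d8:-→d9:-→d10:-→d11:-→d12:-→d13:-→d14:-→d15:-→d16:-→d17:-→d18:-→d19:-→d20:-→d21:-→d22:-→d23:-→d24:H1 -> H1
  + 154.70.0.0/16 (H5) depth=16
  + 124.41.128.0/17 (H3) depth=17
  lookup 124.35.31.65: bits 011111000010 walk d0:H5→d1:-→d2:-→d3:-→d4:-→d5:-→d6:-→d7:-→d8:-→d9:-→d10:-→d11:-→d12:H1 -> H1
  lookup 124.33.19.62: bits 011111000010 walk d0:H5→d1:-→d2:-→d3:-→d4:-→d5:-→d6:-→d7:-→d8:-→d9:-→d10:-→d11:-→d12:H1 -> H1
  - 154.70.0.0/16 clear@16
  lookup 124.32.0.3: bits 011111000010 walk d0:H5→d1:-→d2:-→d3:-→d4:-→d5:-→d6:-→d7:-→d8:-→d9:-→d10:-→d11:-→d12:H1 -> H1
  lookup 124.41.160.18: bits 01111100001010011010 walk d0:H5→d1:-→d2:-→d3:-→d4:-→d5:-→d6:-→d7:-→d8:-→d9:-→d10:-→d11:-→d12:H1→d13:-→d14:-→d15:-→d16:-→d17:H3→d18:-→d19:-→d20:H3 -> H3
  lookup 223.141.247.2: bits 110111111000110111110111 walk d0:H5→d1:-→d2:-→d3:-→d4:-→d5:-→d6:-→d7:-→d8:-→d9:-→d10:-→d11:-→d12:-→d13:-→d14:-→d15:-→d16:-→d17:-→d18:-→d19:-→d20:-→d21:-→d22:-→d23:-→d24:H1 -> H1
  + 154.0.0.0/8 (H0) depth=8
  + 154.68.0.0/14 (H5) depth=14
  lookup 154.0.0.44: bits 100110100 walk d0:H5→d1:-→d2:-→d3:-→d4:-→d5:-→d6:H4→d7:-→d8:H0→d9:- -> H0
  - 124.41.160.0/20 clear@20
  lookup 124.32.0.8: bits 011111000010 walk d0:H5→d1:-→d2:-→d3:-→d4:-→d5:-→d6:-→d7:-→d8:-→d9:-→d10:-→d11:-→d12:H1 -> H1
  + 154.70.16.0/21 (H4) depth=21
  lookup 154.68.2.63: bits 10011010010001 walk d0:H5→d1:-→d2:-→d3:-→d4:-→d5:-→d6:H4→d7:-→d8:H0→d9:-→d10:-→d11:-→d12:-→d13:-→d14:H5 -> H5

== LOOKUPS ==
["H4","H4","H4","H1","H5","H1","H1","H1","H1","H3","H1","H0","H1","H5"]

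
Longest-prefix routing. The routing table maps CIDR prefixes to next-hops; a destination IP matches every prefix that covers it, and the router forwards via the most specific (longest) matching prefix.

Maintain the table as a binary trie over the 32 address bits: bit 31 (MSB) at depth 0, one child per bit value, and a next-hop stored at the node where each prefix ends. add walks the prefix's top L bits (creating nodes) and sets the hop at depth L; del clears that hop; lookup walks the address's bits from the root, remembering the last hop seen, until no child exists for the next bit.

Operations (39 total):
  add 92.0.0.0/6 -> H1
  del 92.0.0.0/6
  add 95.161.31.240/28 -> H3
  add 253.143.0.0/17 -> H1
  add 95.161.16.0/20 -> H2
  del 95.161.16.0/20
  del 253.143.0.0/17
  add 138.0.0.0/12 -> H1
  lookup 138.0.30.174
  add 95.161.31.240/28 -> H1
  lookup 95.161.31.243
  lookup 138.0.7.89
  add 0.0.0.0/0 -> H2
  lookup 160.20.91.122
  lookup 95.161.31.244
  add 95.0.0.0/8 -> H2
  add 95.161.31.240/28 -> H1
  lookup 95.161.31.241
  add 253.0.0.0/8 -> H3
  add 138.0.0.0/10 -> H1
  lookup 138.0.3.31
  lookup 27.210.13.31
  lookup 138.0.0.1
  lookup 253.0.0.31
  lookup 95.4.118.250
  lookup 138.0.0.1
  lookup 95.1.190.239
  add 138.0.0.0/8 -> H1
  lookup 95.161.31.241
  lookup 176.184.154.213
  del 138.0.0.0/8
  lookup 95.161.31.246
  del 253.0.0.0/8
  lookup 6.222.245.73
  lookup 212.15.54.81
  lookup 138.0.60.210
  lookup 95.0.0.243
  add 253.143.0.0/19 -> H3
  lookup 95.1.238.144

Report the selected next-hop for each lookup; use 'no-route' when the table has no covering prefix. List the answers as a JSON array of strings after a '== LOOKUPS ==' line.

Apply in order:
  + 92.0.0.0/6 (H1) depth=6
  - 92.0.0.0/6 clear@6
  + 95.161.31.240/28 (H3) depth=28
  + 253.143.0.0/17 (H1) depth=17
  + 95.161.16.0/20 (H2) depth=20
  - 95.161.16.0/20 clear@20
  - 253.143.0.0/17 clear@17
  + 138.0.0.0/12 (H1) depth=12
  lookup 138.0.30.174: bits 100010100000 walk d0:-→d1:-→d2:-→d3:-→d4:-→d5:-→d6:-→d7:-→d8:-→d9:-→d10:-→d11:-→d12:H1 -> H1
  + 95.161.31.240/28 (H1) depth=28
  lookup 95.161.31.243: bits 0101111110100001000111111111 walk d0:-→d1:-→d2:-→d3:-→d4:-→d5:-→d6:-→d7:-→d8:-→d9:-→d10:-→d11:-→d12:-→d13:-→d14:-→d15:-→d16:-→d17:-→d18:-→d19:-→d20:-→d21:-→d22:-→d23:-→d24:-→d25:-→d26:-→d27:-→d28:H1 -> H1
  lookup 138.0.7.89: bits 100010100000 walk d0:-→d1:-→d2:-→d3:-→d4:-→d5:-→d6:-→d7:-→d8:-→d9:-→d10:-→d11:-→d12:H1 -> H1
  + 0.0.0.0/0 (H2) depth=0
  lookup 160.20.91.122: bits 10 walk d0:H2→d1:-→d2:- -> H2
  lookup 95.161.31.244: bits 0101111110100001000111111111 walk d0:H2→d1:-→d2:-→d3:-→d4:-→d5:-→d6:-→d7:-→d8:-→d9:-→d10:-→d11:-→d12:-→d13:-→d14:-→d15:-→d16:-→d17:-→d18:-→d19:-→d20:-→d21:-→d22:-→d23:-→d24:-→d25:-→d26:-→d27:-→d28:H1 -> H1
  + 95.0.0.0/8 (H2) depth=8
  + 95.161.31.240/28 (H1) depth=28
  lookup 95.161.31.241: bits 0101111110100001000111111111 walk d0:H2→d1:-→d2:-→d3:-→d4:-→d5:-→d6:-→d7:-→d8:H2→d9:-→d10:-→d11:-→d12:-→d13:-→d14:-→d15:-→d16:-→d17:-→d18:-→d19:-→d20:-→d21:-→d22:-→d23:-→d24:-→d25:-→d26:-→d27:-→d28:H1 -> H1
  + 253.0.0.0/8 (H3) depth=8
  + 138.0.0.0/10 (H1) depth=10
  lookup 138.0.3.31: bits 100010100000 walk d0:H2→d1:-→d2:-→d3:-→d4:-→d5:-→d6:-→d7:-→d8:-→d9:-→d10:H1→d11:-→d12:H1 -> H1
  lookup 27.210.13.31: bits 0 walk d0:H2→d1:- -> H2
  lookup 138.0.0.1: bits 100010100000 walk d0:H2→d1:-→d2:-→d3:-→d4:-→d5:-→d6:-→d7:-→d8:-→d9:-→d10:H1→d11:-→d12:H1 -> H1
  lookup 253.0.0.31: bits 11111101 walk d0:H2→d1:-→d2:-→d3:-→d4:-→d5:-→d6:-→d7:-→d8:H3 -> H3
  lookup 95.4.118.250: bits 01011111 walk d0:H2→d1:-→d2:-→d3:-→d4:-→d5:-→d6:-→d7:-→d8:H2 -> H2
  lookup 138.0.0.1: bits 100010100000 walk d0:H2→d1:-→d2:-→d3:-→d4:-→d5:-→d6:-→d7:-→d8:-→d9:-→d10:H1→d11:-→d12:H1 -> H1
  lookup 95.1.190.239: bits 01011111 walk d0:H2→d1:-→d2:-→d3:-→d4:-→d5:-→d6:-→d7:-→d8:H2 -> H2
  + 138.0.0.0/8 (H1) depth=8
  lookup 95.161.31.241: bits 0101111110100001000111111111 walk d0:H2→d1:-→d2:-→d3:-→d4:-→d5:-→d6:-→d7:-→d8:H2→d9:-→d10:-→d11:-→d12:-→d13:-→d14:-→d15:-→d16:-→d17:-→d18:-→d19:-→d20:-→d21:-→d22:-→d23:-→d24:-→d25:-→d26:-→d27:-→d28:H1 -> H1
  lookup 176.184.154.213: bits 10 walk d0:H2→d1:-→d2:- -> H2
  - 138.0.0.0/8 clear@8
  lookup 95.161.31.246: bits 0101111110100001000111111111 walk d0:H2→d1:-→d2:-→d3:-→d4:-→d5:-→d6:-→d7:-→d8:H2→d9:-→d10:-→d11:-→d12:-→d13:-→d14:-→d15:-→d16:-→d17:-→d18:-→d19:-→d20:-→d21:-→d22:-→d23:-→d24:-→d25:-→d26:-→d27:-→d28:H1 -> H1
  - 253.0.0.0/8 clear@8
  lookup 6.222.245.73: bits 0 walk d0:H2→d1:- -> H2
  lookup 212.15.54.81: bits 11 walk d0:H2→d1:-→d2:- -> H2
  lookup 138.0.60.210: bits 100010100000 walk d0:H2→d1:-→d2:-→d3:-→d4:-→d5:-→d6:-→d7:-→d8:-→d9:-→d10:H1→d11:-→d12:H1 -> H1
  lookup 95.0.0.243: bits 01011111 walk d0:H2→d1:-→d2:-→d3:-→d4:-→d5:-→d6:-→d7:-→d8:H2 -> H2
  + 253.143.0.0/19 (H3) depth=19
  lookup 95.1.238.144: bits 01011111 walk d0:H2→d1:-→d2:-→d3:-→d4:-→d5:-→d6:-→d7:-→d8:H2 -> H2

== LOOKUPS ==
["H1","H1","H1","H2","H1","H1","H1","H2","H1","H3","H2","H1","H2","H1","H2","H1","H2","H2","H1","H2","H2"]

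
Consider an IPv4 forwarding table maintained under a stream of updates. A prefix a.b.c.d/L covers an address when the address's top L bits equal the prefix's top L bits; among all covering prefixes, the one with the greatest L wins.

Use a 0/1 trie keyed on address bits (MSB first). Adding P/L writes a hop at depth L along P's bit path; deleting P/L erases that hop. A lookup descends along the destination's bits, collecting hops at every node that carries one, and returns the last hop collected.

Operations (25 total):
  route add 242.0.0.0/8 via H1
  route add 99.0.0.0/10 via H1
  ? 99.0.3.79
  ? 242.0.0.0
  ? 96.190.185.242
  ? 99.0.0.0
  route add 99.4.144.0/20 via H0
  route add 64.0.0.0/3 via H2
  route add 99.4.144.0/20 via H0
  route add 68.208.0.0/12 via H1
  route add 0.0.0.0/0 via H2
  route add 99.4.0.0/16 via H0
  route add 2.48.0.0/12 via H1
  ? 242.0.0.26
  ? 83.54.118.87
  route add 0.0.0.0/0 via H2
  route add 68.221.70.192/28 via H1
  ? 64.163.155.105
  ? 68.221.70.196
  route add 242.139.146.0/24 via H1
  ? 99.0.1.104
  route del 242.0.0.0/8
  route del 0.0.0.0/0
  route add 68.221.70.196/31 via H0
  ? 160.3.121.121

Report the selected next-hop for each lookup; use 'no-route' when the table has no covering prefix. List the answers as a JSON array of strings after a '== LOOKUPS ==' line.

Apply in order:
  add 242.0.0.0/8 -> H1 at depth 8
  add 99.0.0.0/10 -> H1 at depth 10
  ? 99.0.3.79  path d0:-→d1:-→d2:-→d3:-→d4:-→d5:-→d6:-→d7:-→d8:-→d9:-→d10:H1  best=H1
  ? 242.0.0.0  path d0:-→d1:-→d2:-→d3:-→d4:-→d5:-→d6:-→d7:-→d8:H1  best=H1
  ? 96.190.185.242  path d0:-→d1:-→d2:-→d3:-→d4:-→d5:-→d6:-  best=no-route
  ? 99.0.0.0  path d0:-→d1:-→d2:-→d3:-→d4:-→d5:-→d6:-→d7:-→d8:-→d9:-→d10:H1  best=H1
  add 99.4.144.0/20 -> H0 at depth 20
  add 64.0.0.0/3 -> H2 at depth 3
  add 99.4.144.0/20 -> H0 at depth 20
  add 68.208.0.0/12 -> H1 at depth 12
  add 0.0.0.0/0 -> H2 at depth 0
  add 99.4.0.0/16 -> H0 at depth 16
  add 2.48.0.0/12 -> H1 at depth 12
  ? 242.0.0.26  path d0:H2→d1:-→d2:-→d3:-→d4:-→d5:-→d6:-→d7:-→d8:H1  best=H1
  ? 83.54.118.87  path d0:H2→d1:-→d2:-→d3:H2  best=H2
  add 0.0.0.0/0 -> H2 at depth 0
  add 68.221.70.192/28 -> H1 at depth 28
  ? 64.163.155.105  path d0:H2→d1:-→d2:-→d3:H2→d4:-→d5:-  best=H2
  ? 68.221.70.196  path d0:H2→d1:-→d2:-→d3:H2→d4:-→d5:-→d6:-→d7:-→d8:-→d9:-→d10:-→d11:-→d12:H1→d13:-→d14:-→d15:-→d16:-→d17:-→d18:-→d19:-→d20:-→d21:-→d22:-→d23:-→d24:-→d25:-→d26:-→d27:-→d28:H1  best=H1
  add 242.139.146.0/24 -> H1 at depth 24
  ? 99.0.1.104  path d0:H2→d1:-→d2:-→d3:-→d4:-→d5:-→d6:-→d7:-→d8:-→d9:-→d10:H1→d11:-→d12:-→d13:-  best=H1
  del 242.0.0.0/8 (clear depth 8)
  del 0.0.0.0/0 (clear depth 0)
  add 68.221.70.196/31 -> H0 at depth 31
  ? 160.3.121.121  path d0:-→d1:-  best=no-route

== LOOKUPS ==
["H1","H1","no-route","H1","H1","H2","H2","H1","H1","no-route"]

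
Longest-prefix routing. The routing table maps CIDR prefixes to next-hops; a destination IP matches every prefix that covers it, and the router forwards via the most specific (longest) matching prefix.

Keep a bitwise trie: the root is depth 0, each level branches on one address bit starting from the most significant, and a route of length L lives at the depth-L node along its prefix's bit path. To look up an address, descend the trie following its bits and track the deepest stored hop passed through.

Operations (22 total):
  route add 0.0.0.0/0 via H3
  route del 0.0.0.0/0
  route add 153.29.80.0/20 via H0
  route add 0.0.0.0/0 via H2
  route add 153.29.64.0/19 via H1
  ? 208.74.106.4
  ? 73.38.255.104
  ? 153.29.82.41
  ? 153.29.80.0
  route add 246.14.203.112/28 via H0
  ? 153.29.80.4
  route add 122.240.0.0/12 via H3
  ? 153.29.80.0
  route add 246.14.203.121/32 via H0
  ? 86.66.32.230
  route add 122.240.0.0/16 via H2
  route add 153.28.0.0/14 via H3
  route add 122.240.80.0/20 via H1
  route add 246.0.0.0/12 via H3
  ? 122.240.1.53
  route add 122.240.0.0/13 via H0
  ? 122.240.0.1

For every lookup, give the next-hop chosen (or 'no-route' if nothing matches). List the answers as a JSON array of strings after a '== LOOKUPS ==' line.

Process each operation:
  add 0.0.0.0/0 -> H3 at depth 0
  del 0.0.0.0/0 (clear depth 0)
  add 153.29.80.0/20 -> H0 at depth 20
  add 0.0.0.0/0 -> H2 at depth 0
  add 153.29.64.0/19 -> H1 at depth 19
  ? 208.74.106.4  path d0:H2→d1:-  best=H2
  ? 73.38.255.104  path d0:H2  best=H2
  ? 153.29.82.41  path d0:H2→d1:-→d2:-→d3:-→d4:-→d5:-→d6:-→d7:-→d8:-→d9:-→d10:-→d11:-→d12:-→d13:-→d14:-→d15:-→d16:-→d17:-→d18:-→d19:H1→d20:H0  best=H0
  ? 153.29.80.0  path d0:H2→d1:-→d2:-→d3:-→d4:-→d5:-→d6:-→d7:-→d8:-→d9:-→d10:-→d11:-→d12:-→d13:-→d14:-→d15:-→d16:-→d17:-→d18:-→d19:H1→d20:H0  best=H0
  add 246.14.203.112/28 -> H0 at depth 28
  ? 153.29.80.4  path d0:H2→d1:-→d2:-→d3:-→d4:-→d5:-→d6:-→d7:-→d8:-→d9:-→d10:-→d11:-→d12:-→d13:-→d14:-→d15:-→d16:-→d17:-→d18:-→d19:H1→d20:H0  best=H0
  add 122.240.0.0/12 -> H3 at depth 12
  ? 153.29.80.0  path d0:H2→d1:-→d2:-→d3:-→d4:-→d5:-→d6:-→d7:-→d8:-→d9:-→d10:-→d11:-→d12:-→d13:-→d14:-→d15:-→d16:-→d17:-→d18:-→d19:H1→d20:H0  best=H0
  add 246.14.203.121/32 -> H0 at depth 32
  ? 86.66.32.230  path d0:H2→d1:-→d2:-  best=H2
  add 122.240.0.0/16 -> H2 at depth 16
  add 153.28.0.0/14 -> H3 at depth 14
  add 122.240.80.0/20 -> H1 at depth 20
  add 246.0.0.0/12 -> H3 at depth 12
  ? 122.240.1.53  path d0:H2→d1:-→d2:-→d3:-→d4:-→d5:-→d6:-→d7:-→d8:-→d9:-→d10:-→d11:-→d12:H3→d13:-→d14:-→d15:-→d16:H2→d17:-  best=H2
  add 122.240.0.0/13 -> H0 at depth 13
  ? 122.240.0.1  path d0:H2→d1:-→d2:-→d3:-→d4:-→d5:-→d6:-→d7:-→d8:-→d9:-→d10:-→d11:-→d12:H3→d13:H0→d14:-→d15:-→d16:H2→d17:-  best=H2

== LOOKUPS ==
["H2","H2","H0","H0","H0","H0","H2","H2","H2"]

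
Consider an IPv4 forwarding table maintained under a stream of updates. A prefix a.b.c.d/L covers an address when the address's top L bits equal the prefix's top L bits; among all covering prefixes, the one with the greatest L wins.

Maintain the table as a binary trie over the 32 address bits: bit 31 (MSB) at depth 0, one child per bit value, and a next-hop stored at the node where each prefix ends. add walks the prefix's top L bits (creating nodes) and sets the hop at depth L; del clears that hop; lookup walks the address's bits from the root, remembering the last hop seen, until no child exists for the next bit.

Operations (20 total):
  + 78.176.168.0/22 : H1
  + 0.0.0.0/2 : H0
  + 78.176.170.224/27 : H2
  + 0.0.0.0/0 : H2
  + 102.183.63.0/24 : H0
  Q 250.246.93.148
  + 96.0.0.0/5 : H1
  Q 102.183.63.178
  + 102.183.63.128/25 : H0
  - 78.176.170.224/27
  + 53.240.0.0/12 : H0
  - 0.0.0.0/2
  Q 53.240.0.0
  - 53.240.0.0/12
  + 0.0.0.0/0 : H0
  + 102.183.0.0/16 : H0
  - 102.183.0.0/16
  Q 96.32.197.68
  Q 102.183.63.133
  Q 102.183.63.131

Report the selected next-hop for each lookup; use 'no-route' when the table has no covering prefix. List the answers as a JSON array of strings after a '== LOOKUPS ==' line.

Process each operation:
  + 78.176.168.0/22 (H1) depth=22
  + 0.0.0.0/2 (H0) depth=2
  + 78.176.170.224/27 (H2) depth=27
  + 0.0.0.0/0 (H2) depth=0
  + 102.183.63.0/24 (H0) depth=24
  lookup 250.246.93.148: bits ε walk d0:H2 -> H2
  + 96.0.0.0/5 (H1) depth=5
  lookup 102.183.63.178: bits 011001101011011100111111 walk d0:H2→d1:-→d2:-→d3:-→d4:-→d5:H1→d6:-→d7:-→d8:-→d9:-→d10:-→d11:-→d12:-→d13:-→d14:-→d15:-→d16:-→d17:-→d18:-→d19:-→d20:-→d21:-→d22:-→d23:-→d24:H0 -> H0
  + 102.183.63.128/25 (H0) depth=25
  del 78.176.170.224/27 (clear depth 27)
  + 53.240.0.0/12 (H0) depth=12
  del 0.0.0.0/2 (clear depth 2)
  lookup 53.240.0.0: bits 001101011111 walk d0:H2→d1:-→d2:-→d3:-→d4:-→d5:-→d6:-→d7:-→d8:-→d9:-→d10:-→d11:-→d12:H0 -> H0
  del 53.240.0.0/12 (clear depth 12)
  + 0.0.0.0/0 (H0) depth=0
  + 102.183.0.0/16 (H0) depth=16
  del 102.183.0.0/16 (clear depth 16)
  lookup 96.32.197.68: bits 01100 walk d0:H0→d1:-→d2:-→d3:-→d4:-→d5:H1 -> H1
  lookup 102.183.63.133: bits 0110011010110111001111111 walk d0:H0→d1:-→d2:-→d3:-→d4:-→d5:H1→d6:-→d7:-→d8:-→d9:-→d10:-→d11:-→d12:-→d13:-→d14:-→d15:-→d16:-→d17:-→d18:-→d19:-→d20:-→d21:-→d22:-→d23:-→d24:H0→d25:H0 -> H0
  lookup 102.183.63.131: bits 0110011010110111001111111 walk d0:H0→d1:-→d2:-→d3:-→d4:-→d5:H1→d6:-→d7:-→d8:-→d9:-→d10:-→d11:-→d12:-→d13:-→d14:-→d15:-→d16:-→d17:-→d18:-→d19:-→d20:-→d21:-→d22:-→d23:-→d24:H0→d25:H0 -> H0

== LOOKUPS ==
["H2","H0","H0","H1","H0","H0"]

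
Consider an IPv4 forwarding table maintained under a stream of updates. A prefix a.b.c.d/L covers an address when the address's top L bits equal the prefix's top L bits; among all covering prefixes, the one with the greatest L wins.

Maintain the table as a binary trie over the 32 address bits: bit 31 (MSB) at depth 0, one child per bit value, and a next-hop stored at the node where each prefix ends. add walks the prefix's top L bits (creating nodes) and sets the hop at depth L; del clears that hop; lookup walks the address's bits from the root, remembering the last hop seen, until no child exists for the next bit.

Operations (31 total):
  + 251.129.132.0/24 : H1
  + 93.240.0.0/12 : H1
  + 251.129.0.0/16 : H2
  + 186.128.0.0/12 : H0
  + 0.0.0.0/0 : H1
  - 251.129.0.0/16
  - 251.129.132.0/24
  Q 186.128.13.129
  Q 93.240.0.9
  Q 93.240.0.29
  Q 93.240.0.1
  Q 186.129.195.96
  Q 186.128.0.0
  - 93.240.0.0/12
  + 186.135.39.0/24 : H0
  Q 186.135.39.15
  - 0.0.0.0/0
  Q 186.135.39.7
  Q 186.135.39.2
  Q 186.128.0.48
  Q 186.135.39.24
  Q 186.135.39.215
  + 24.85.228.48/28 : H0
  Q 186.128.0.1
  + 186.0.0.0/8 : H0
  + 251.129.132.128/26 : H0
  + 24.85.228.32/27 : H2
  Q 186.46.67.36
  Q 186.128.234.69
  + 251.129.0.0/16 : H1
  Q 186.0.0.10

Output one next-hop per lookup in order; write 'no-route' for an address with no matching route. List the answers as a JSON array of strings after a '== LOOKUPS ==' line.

Apply in order:
  add 251.129.132.0/24 -> H1 at depth 24
  add 93.240.0.0/12 -> H1 at depth 12
  add 251.129.0.0/16 -> H2 at depth 16
  add 186.128.0.0/12 -> H0 at depth 12
  add 0.0.0.0/0 -> H1 at depth 0
  del 251.129.0.0/16 (clear depth 16)
  del 251.129.132.0/24 (clear depth 24)
  ? 186.128.13.129  path d0:H1→d1:-→d2:-→d3:-→d4:-→d5:-→d6:-→d7:-→d8:-→d9:-→d10:-→d11:-→d12:H0  best=H0
  ? 93.240.0.9  path d0:H1→d1:-→d2:-→d3:-→d4:-→d5:-→d6:-→d7:-→d8:-→d9:-→d10:-→d11:-→d12:H1  best=H1
  ? 93.240.0.29  path d0:H1→d1:-→d2:-→d3:-→d4:-→d5:-→d6:-→d7:-→d8:-→d9:-→d10:-→d11:-→d12:H1  best=H1
  ? 93.240.0.1  path d0:H1→d1:-→d2:-→d3:-→d4:-→d5:-→d6:-→d7:-→d8:-→d9:-→d10:-→d11:-→d12:H1  best=H1
  ? 186.129.195.96  path d0:H1→d1:-→d2:-→d3:-→d4:-→d5:-→d6:-→d7:-→d8:-→d9:-→d10:-→d11:-→d12:H0  best=H0
  ? 186.128.0.0  path d0:H1→d1:-→d2:-→d3:-→d4:-→d5:-→d6:-→d7:-→d8:-→d9:-→d10:-→d11:-→d12:H0  best=H0
  del 93.240.0.0/12 (clear depth 12)
  add 186.135.39.0/24 -> H0 at depth 24
  ? 186.135.39.15  path d0:H1→d1:-→d2:-→d3:-→d4:-→d5:-→d6:-→d7:-→d8:-→d9:-→d10:-→d11:-→d12:H0→d13:-→d14:-→d15:-→d16:-→d17:-→d18:-→d19:-→d20:-→d21:-→d22:-→d23:-→d24:H0  best=H0
  del 0.0.0.0/0 (clear depth 0)
  ? 186.135.39.7  path d0:-→d1:-→d2:-→d3:-→d4:-→d5:-→d6:-→d7:-→d8:-→d9:-→d10:-→d11:-→d12:H0→d13:-→d14:-→d15:-→d16:-→d17:-→d18:-→d19:-→d20:-→d21:-→d22:-→d23:-→d24:H0  best=H0
  ? 186.135.39.2  path d0:-→d1:-→d2:-→d3:-→d4:-→d5:-→d6:-→d7:-→d8:-→d9:-→d10:-→d11:-→d12:H0→d13:-→d14:-→d15:-→d16:-→d17:-→d18:-→d19:-→d20:-→d21:-→d22:-→d23:-→d24:H0  best=H0
  ? 186.128.0.48  path d0:-→d1:-→d2:-→d3:-→d4:-→d5:-→d6:-→d7:-→d8:-→d9:-→d10:-→d11:-→d12:H0→d13:-  best=H0
  ? 186.135.39.24  path d0:-→d1:-→d2:-→d3:-→d4:-→d5:-→d6:-→d7:-→d8:-→d9:-→d10:-→d11:-→d12:H0→d13:-→d14:-→d15:-→d16:-→d17:-→d18:-→d19:-→d20:-→d21:-→d22:-→d23:-→d24:H0  best=H0
  ? 186.135.39.215  path d0:-→d1:-→d2:-→d3:-→d4:-→d5:-→d6:-→d7:-→d8:-→d9:-→d10:-→d11:-→d12:H0→d13:-→d14:-→d15:-→d16:-→d17:-→d18:-→d19:-→d20:-→d21:-→d22:-→d23:-→d24:H0  best=H0
  add 24.85.228.48/28 -> H0 at depth 28
  ? 186.128.0.1  path d0:-→d1:-→d2:-→d3:-→d4:-→d5:-→d6:-→d7:-→d8:-→d9:-→d10:-→d11:-→d12:H0→d13:-  best=H0
  add 186.0.0.0/8 -> H0 at depth 8
  add 251.129.132.128/26 -> H0 at depth 26
  add 24.85.228.32/27 -> H2 at depth 27
  ? 186.46.67.36  path d0:-→d1:-→d2:-→d3:-→d4:-→d5:-→d6:-→d7:-→d8:H0  best=H0
  ? 186.128.234.69  path d0:-→d1:-→d2:-→d3:-→d4:-→d5:-→d6:-→d7:-→d8:H0→d9:-→d10:-→d11:-→d12:H0→d13:-  best=H0
  add 251.129.0.0/16 -> H1 at depth 16
  ? 186.0.0.10  path d0:-→d1:-→d2:-→d3:-→d4:-→d5:-→d6:-→d7:-→d8:H0  best=H0

== LOOKUPS ==
["H0","H1","H1","H1","H0","H0","H0","H0","H0","H0","H0","H0","H0","H0","H0","H0"]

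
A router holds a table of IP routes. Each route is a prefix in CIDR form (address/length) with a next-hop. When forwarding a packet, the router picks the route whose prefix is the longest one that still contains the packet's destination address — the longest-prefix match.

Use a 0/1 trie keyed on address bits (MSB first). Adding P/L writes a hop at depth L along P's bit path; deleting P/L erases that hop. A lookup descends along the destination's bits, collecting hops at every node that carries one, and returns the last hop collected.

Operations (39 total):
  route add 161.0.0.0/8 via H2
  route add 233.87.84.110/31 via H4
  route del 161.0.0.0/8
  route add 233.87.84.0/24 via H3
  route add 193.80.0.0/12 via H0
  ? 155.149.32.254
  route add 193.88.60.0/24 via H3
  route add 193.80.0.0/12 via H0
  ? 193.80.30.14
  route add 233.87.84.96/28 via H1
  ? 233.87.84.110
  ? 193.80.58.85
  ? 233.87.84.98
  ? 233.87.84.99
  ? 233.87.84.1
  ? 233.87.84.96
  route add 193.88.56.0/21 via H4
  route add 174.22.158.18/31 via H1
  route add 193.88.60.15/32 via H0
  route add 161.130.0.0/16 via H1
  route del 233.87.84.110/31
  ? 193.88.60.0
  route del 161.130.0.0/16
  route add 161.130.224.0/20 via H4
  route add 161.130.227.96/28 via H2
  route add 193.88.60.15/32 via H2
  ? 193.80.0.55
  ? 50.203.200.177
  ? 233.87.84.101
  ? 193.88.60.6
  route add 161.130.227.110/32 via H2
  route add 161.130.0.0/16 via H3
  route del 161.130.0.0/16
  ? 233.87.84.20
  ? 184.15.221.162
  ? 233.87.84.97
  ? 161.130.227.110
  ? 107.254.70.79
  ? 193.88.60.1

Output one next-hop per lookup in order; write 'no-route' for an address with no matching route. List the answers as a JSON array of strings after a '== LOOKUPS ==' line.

Apply in order:
  + 161.0.0.0/8 (H2) depth=8
  + 233.87.84.110/31 (H4) depth=31
  del 161.0.0.0/8 (clear depth 8)
  + 233.87.84.0/24 (H3) depth=24
  + 193.80.0.0/12 (H0) depth=12
  Q 155.149.32.254: descend 10 ; hops seen [∅] ; pick no-route
  + 193.88.60.0/24 (H3) depth=24
  + 193.80.0.0/12 (H0) depth=12
  Q 193.80.30.14: descend 110000010101 ; hops seen [H0] ; pick H0
  + 233.87.84.96/28 (H1) depth=28
  Q 233.87.84.110: descend 1110100101010111010101000110111 ; hops seen [H3,H1,H4] ; pick H4
  Q 193.80.58.85: descend 110000010101 ; hops seen [H0] ; pick H0
  Q 233.87.84.98: descend 1110100101010111010101000110 ; hops seen [H3,H1] ; pick H1
  Q 233.87.84.99: descend 1110100101010111010101000110 ; hops seen [H3,H1] ; pick H1
  Q 233.87.84.1: descend 1110100101010111010101000 ; hops seen [H3] ; pick H3
  Q 233.87.84.96: descend 1110100101010111010101000110 ; hops seen [H3,H1] ; pick H1
  + 193.88.56.0/21 (H4) depth=21
  + 174.22.158.18/31 (H1) depth=31
  + 193.88.60.15/32 (H0) depth=32
  + 161.130.0.0/16 (H1) depth=16
  del 233.87.84.110/31 (clear depth 31)
  Q 193.88.60.0: descend 1100000101011000001111000000 ; hops seen [H0,H4,H3] ; pick H3
  del 161.130.0.0/16 (clear depth 16)
  + 161.130.224.0/20 (H4) depth=20
  + 161.130.227.96/28 (H2) depth=28
  + 193.88.60.15/32 (H2) depth=32
  Q 193.80.0.55: descend 110000010101 ; hops seen [H0] ; pick H0
  Q 50.203.200.177: descend ε ; hops seen [∅] ; pick no-route
  Q 233.87.84.101: descend 1110100101010111010101000110 ; hops seen [H3,H1] ; pick H1
  Q 193.88.60.6: descend 1100000101011000001111000000 ; hops seen [H0,H4,H3] ; pick H3
  + 161.130.227.110/32 (H2) depth=32
  + 161.130.0.0/16 (H3) depth=16
  del 161.130.0.0/16 (clear depth 16)
  Q 233.87.84.20: descend 1110100101010111010101000 ; hops seen [H3] ; pick H3
  Q 184.15.221.162: descend 101 ; hops seen [∅] ; pick no-route
  Q 233.87.84.97: descend 1110100101010111010101000110 ; hops seen [H3,H1] ; pick H1
  Q 161.130.227.110: descend 10100001100000101110001101101110 ; hops seen [H4,H2,H2] ; pick H2
  Q 107.254.70.79: descend ε ; hops seen [∅] ; pick no-route
  Q 193.88.60.1: descend 1100000101011000001111000000 ; hops seen [H0,H4,H3] ; pick H3

== LOOKUPS ==
["no-route","H0","H4","H0","H1","H1","H3","H1","H3","H0","no-route","H1","H3","H3","no-route","H1","H2","no-route","H3"]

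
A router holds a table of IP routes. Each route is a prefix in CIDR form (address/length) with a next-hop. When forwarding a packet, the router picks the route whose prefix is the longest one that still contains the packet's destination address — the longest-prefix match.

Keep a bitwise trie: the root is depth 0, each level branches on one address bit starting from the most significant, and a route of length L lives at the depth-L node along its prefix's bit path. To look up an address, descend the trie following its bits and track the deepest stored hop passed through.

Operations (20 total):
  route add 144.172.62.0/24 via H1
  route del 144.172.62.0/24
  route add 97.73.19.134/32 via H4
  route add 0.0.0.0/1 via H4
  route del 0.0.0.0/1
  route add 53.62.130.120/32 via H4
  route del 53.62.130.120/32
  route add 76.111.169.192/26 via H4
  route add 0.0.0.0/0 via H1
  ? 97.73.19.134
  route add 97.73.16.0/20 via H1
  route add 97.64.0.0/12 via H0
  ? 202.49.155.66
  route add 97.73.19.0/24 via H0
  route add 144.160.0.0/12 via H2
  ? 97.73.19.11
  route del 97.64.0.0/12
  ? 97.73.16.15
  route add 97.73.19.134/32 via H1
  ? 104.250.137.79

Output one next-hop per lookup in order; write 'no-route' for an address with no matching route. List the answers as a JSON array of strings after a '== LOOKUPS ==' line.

Process each operation:
  + 144.172.62.0/24 (H1) depth=24
  - 144.172.62.0/24 clear@24
  + 97.73.19.134/32 (H4) depth=32
  + 0.0.0.0/1 (H4) depth=1
  - 0.0.0.0/1 clear@1
  + 53.62.130.120/32 (H4) depth=32
  - 53.62.130.120/32 clear@32
  + 76.111.169.192/26 (H4) depth=26
  + 0.0.0.0/0 (H1) depth=0
  lookup 97.73.19.134: bits 01100001010010010001001110000110 walk d0:H1→d1:-→d2:-→d3:-→d4:-→d5:-→d6:-→d7:-→d8:-→d9:-→d10:-→d11:-→d12:-→d13:-→d14:-→d15:-→d16:-→d17:-→d18:-→d19:-→d20:-→d21:-→d22:-→d23:-→d24:-→d25:-→d26:-→d27:-→d28:-→d29:-→d30:-→d31:-→d32:H4 -> H4
  + 97.73.16.0/20 (H1) depth=20
  + 97.64.0.0/12 (H0) depth=12
  lookup 202.49.155.66: bits 1 walk d0:H1→d1:- -> H1
  + 97.73.19.0/24 (H0) depth=24
  + 144.160.0.0/12 (H2) depth=12
  lookup 97.73.19.11: bits 011000010100100100010011 walk d0:H1→d1:-→d2:-→d3:-→d4:-→d5:-→d6:-→d7:-→d8:-→d9:-→d10:-→d11:-→d12:H0→d13:-→d14:-→d15:-→d16:-→d17:-→d18:-→d19:-→d20:H1→d21:-→d22:-→d23:-→d24:H0 -> H0
  - 97.64.0.0/12 clear@12
  lookup 97.73.16.15: bits 0110000101001001000100 walk d0:H1→d1:-→d2:-→d3:-→d4:-→d5:-→d6:-→d7:-→d8:-→d9:-→d10:-→d11:-→d12:-→d13:-→d14:-→d15:-→d16:-→d17:-→d18:-→d19:-→d20:H1→d21:-→d22:- -> H1
  + 97.73.19.134/32 (H1) depth=32
  lookup 104.250.137.79: bits 0110 walk d0:H1→d1:-→d2:-→d3:-→d4:- -> H1

== LOOKUPS ==
["H4","H1","H0","H1","H1"]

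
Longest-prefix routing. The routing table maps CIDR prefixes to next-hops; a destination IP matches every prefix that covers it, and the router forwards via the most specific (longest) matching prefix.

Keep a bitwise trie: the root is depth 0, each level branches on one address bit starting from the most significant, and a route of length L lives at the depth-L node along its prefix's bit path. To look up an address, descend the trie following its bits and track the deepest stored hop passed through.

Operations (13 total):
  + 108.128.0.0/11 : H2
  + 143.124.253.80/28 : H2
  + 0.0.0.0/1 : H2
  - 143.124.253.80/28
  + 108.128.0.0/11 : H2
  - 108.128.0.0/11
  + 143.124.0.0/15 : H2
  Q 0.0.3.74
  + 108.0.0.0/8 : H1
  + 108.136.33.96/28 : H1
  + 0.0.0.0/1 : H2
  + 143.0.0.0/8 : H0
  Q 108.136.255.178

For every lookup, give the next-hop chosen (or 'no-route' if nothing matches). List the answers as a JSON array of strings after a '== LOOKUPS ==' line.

Process each operation:
  + 108.128.0.0/11 (H2) depth=11
  + 143.124.253.80/28 (H2) depth=28
  + 0.0.0.0/1 (H2) depth=1
  del 143.124.253.80/28 (clear depth 28)
  + 108.128.0.0/11 (H2) depth=11
  del 108.128.0.0/11 (clear depth 11)
  + 143.124.0.0/15 (H2) depth=15
  lookup 0.0.3.74: bits 0 walk d0:-→d1:H2 -> H2
  + 108.0.0.0/8 (H1) depth=8
  + 108.136.33.96/28 (H1) depth=28
  + 0.0.0.0/1 (H2) depth=1
  + 143.0.0.0/8 (H0) depth=8
  lookup 108.136.255.178: bits 0110110010001000 walk d0:-→d1:H2→d2:-→d3:-→d4:-→d5:-→d6:-→d7:-→d8:H1→d9:-→d10:-→d11:-→d12:-→d13:-→d14:-→d15:-→d16:- -> H1

== LOOKUPS ==
["H2","H1"]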